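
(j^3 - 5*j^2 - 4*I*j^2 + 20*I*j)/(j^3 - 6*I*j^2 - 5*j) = (-j^2 + 5*j + 4*I*j - 20*I)/(-j^2 + 6*I*j + 5)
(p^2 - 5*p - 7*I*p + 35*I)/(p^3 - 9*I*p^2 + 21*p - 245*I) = (p - 5)/(p^2 - 2*I*p + 35)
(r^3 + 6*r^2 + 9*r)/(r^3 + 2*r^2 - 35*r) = (r^2 + 6*r + 9)/(r^2 + 2*r - 35)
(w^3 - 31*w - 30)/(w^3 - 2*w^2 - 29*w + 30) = (w + 1)/(w - 1)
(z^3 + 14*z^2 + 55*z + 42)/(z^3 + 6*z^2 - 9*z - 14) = (z + 6)/(z - 2)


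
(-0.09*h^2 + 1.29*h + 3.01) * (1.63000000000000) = -0.1467*h^2 + 2.1027*h + 4.9063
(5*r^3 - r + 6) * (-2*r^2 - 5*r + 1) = -10*r^5 - 25*r^4 + 7*r^3 - 7*r^2 - 31*r + 6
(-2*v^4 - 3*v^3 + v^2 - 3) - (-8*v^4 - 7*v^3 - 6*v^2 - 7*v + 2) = 6*v^4 + 4*v^3 + 7*v^2 + 7*v - 5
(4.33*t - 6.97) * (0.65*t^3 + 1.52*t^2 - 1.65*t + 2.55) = 2.8145*t^4 + 2.0511*t^3 - 17.7389*t^2 + 22.542*t - 17.7735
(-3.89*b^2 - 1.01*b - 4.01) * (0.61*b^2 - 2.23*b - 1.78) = -2.3729*b^4 + 8.0586*b^3 + 6.7304*b^2 + 10.7401*b + 7.1378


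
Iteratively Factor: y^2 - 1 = (y - 1)*(y + 1)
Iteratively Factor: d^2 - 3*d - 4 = (d + 1)*(d - 4)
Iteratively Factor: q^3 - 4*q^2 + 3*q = (q)*(q^2 - 4*q + 3) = q*(q - 1)*(q - 3)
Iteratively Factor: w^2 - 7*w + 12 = (w - 3)*(w - 4)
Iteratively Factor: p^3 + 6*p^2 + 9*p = (p + 3)*(p^2 + 3*p) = (p + 3)^2*(p)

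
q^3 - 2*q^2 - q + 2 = (q - 2)*(q - 1)*(q + 1)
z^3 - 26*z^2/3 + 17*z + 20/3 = (z - 5)*(z - 4)*(z + 1/3)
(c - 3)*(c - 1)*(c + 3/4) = c^3 - 13*c^2/4 + 9/4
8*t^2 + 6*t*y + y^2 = (2*t + y)*(4*t + y)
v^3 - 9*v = v*(v - 3)*(v + 3)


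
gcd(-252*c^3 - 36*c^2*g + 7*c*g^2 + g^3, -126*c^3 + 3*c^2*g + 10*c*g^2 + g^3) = 42*c^2 + 13*c*g + g^2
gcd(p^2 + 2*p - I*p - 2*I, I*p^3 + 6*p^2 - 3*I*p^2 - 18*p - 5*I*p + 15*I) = p - I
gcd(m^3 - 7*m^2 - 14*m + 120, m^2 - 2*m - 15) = m - 5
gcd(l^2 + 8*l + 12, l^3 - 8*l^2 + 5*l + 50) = l + 2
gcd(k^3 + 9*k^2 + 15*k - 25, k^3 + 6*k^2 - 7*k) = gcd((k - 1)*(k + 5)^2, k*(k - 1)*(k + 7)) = k - 1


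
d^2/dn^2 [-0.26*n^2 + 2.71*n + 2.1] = -0.520000000000000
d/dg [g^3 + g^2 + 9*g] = 3*g^2 + 2*g + 9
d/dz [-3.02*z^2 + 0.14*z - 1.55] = 0.14 - 6.04*z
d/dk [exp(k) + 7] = exp(k)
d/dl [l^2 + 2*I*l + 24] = 2*l + 2*I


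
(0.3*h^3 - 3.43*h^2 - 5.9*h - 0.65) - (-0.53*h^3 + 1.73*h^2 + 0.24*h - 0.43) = 0.83*h^3 - 5.16*h^2 - 6.14*h - 0.22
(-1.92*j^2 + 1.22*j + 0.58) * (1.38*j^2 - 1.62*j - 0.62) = -2.6496*j^4 + 4.794*j^3 + 0.0143999999999997*j^2 - 1.696*j - 0.3596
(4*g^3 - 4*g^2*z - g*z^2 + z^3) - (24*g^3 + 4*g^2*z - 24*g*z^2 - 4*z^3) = -20*g^3 - 8*g^2*z + 23*g*z^2 + 5*z^3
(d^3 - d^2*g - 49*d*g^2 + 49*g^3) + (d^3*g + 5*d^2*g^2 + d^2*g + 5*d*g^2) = d^3*g + d^3 + 5*d^2*g^2 - 44*d*g^2 + 49*g^3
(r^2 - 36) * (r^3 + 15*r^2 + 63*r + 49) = r^5 + 15*r^4 + 27*r^3 - 491*r^2 - 2268*r - 1764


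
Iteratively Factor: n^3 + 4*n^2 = (n)*(n^2 + 4*n) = n^2*(n + 4)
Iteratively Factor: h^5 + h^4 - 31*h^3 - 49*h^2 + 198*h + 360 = (h - 3)*(h^4 + 4*h^3 - 19*h^2 - 106*h - 120) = (h - 5)*(h - 3)*(h^3 + 9*h^2 + 26*h + 24) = (h - 5)*(h - 3)*(h + 2)*(h^2 + 7*h + 12) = (h - 5)*(h - 3)*(h + 2)*(h + 3)*(h + 4)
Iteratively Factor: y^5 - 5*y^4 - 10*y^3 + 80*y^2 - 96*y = (y - 3)*(y^4 - 2*y^3 - 16*y^2 + 32*y) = (y - 3)*(y + 4)*(y^3 - 6*y^2 + 8*y) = (y - 4)*(y - 3)*(y + 4)*(y^2 - 2*y) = y*(y - 4)*(y - 3)*(y + 4)*(y - 2)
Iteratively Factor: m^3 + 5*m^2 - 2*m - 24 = (m + 4)*(m^2 + m - 6) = (m + 3)*(m + 4)*(m - 2)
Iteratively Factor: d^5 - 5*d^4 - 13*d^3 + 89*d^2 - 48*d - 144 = (d + 4)*(d^4 - 9*d^3 + 23*d^2 - 3*d - 36) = (d - 3)*(d + 4)*(d^3 - 6*d^2 + 5*d + 12) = (d - 3)^2*(d + 4)*(d^2 - 3*d - 4) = (d - 4)*(d - 3)^2*(d + 4)*(d + 1)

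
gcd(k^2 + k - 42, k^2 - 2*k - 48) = 1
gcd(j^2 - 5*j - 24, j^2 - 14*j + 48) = j - 8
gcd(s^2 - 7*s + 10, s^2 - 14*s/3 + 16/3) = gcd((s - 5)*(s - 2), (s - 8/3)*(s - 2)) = s - 2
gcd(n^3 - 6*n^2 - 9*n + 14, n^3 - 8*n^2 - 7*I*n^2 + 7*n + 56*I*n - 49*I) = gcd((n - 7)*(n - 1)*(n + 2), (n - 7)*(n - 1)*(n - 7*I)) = n^2 - 8*n + 7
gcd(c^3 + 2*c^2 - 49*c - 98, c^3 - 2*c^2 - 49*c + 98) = c^2 - 49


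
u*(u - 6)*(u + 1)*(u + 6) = u^4 + u^3 - 36*u^2 - 36*u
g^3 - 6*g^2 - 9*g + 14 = (g - 7)*(g - 1)*(g + 2)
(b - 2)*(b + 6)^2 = b^3 + 10*b^2 + 12*b - 72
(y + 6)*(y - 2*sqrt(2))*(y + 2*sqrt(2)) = y^3 + 6*y^2 - 8*y - 48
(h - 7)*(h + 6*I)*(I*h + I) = I*h^3 - 6*h^2 - 6*I*h^2 + 36*h - 7*I*h + 42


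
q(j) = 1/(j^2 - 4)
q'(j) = -2*j/(j^2 - 4)^2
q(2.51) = 0.43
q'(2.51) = -0.95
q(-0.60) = -0.27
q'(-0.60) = 0.09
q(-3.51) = 0.12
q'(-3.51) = 0.10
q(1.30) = -0.43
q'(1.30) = -0.49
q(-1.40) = -0.49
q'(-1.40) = 0.67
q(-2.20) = 1.19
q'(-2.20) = 6.24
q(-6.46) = 0.03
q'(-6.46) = 0.01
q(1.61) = -0.71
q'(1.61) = -1.62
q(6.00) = 0.03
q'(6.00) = -0.01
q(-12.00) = 0.01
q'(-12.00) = 0.00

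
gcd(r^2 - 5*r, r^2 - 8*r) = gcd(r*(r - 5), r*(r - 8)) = r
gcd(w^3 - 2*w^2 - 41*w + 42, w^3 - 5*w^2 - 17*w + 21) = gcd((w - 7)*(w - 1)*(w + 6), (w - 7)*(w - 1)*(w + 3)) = w^2 - 8*w + 7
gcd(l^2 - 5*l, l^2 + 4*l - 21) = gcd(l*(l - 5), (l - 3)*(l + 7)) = 1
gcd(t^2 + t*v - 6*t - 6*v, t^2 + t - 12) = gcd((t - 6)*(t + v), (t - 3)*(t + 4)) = 1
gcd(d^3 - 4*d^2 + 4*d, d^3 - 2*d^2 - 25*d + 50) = d - 2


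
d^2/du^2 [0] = 0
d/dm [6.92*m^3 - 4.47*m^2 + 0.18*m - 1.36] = 20.76*m^2 - 8.94*m + 0.18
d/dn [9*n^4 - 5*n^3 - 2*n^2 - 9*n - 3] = 36*n^3 - 15*n^2 - 4*n - 9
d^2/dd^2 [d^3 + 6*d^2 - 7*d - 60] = 6*d + 12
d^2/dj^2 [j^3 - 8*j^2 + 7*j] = 6*j - 16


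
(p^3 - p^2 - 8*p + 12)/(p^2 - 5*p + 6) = (p^2 + p - 6)/(p - 3)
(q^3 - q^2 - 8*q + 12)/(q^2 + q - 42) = (q^3 - q^2 - 8*q + 12)/(q^2 + q - 42)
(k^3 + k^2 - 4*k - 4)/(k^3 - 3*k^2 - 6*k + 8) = (k^2 - k - 2)/(k^2 - 5*k + 4)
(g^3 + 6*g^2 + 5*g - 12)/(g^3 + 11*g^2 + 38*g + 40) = (g^2 + 2*g - 3)/(g^2 + 7*g + 10)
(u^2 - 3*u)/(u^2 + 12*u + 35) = u*(u - 3)/(u^2 + 12*u + 35)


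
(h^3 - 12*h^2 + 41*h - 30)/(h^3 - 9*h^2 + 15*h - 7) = (h^2 - 11*h + 30)/(h^2 - 8*h + 7)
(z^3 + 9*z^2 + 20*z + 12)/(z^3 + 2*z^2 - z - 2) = (z + 6)/(z - 1)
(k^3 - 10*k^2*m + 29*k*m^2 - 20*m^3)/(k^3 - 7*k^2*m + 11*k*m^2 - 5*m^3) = (k - 4*m)/(k - m)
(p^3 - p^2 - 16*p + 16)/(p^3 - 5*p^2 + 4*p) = (p + 4)/p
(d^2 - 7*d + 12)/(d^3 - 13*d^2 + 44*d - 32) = (d - 3)/(d^2 - 9*d + 8)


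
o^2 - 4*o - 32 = (o - 8)*(o + 4)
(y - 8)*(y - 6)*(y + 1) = y^3 - 13*y^2 + 34*y + 48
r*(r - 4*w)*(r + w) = r^3 - 3*r^2*w - 4*r*w^2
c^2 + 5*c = c*(c + 5)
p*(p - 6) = p^2 - 6*p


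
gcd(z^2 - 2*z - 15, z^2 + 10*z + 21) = z + 3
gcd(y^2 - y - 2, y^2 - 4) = y - 2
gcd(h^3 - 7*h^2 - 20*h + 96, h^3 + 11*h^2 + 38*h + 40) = h + 4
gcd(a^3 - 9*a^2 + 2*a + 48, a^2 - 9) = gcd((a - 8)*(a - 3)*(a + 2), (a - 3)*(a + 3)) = a - 3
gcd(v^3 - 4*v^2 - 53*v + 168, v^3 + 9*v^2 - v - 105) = v^2 + 4*v - 21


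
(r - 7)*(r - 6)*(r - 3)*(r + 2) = r^4 - 14*r^3 + 49*r^2 + 36*r - 252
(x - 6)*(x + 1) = x^2 - 5*x - 6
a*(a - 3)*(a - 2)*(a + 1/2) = a^4 - 9*a^3/2 + 7*a^2/2 + 3*a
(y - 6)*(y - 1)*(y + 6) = y^3 - y^2 - 36*y + 36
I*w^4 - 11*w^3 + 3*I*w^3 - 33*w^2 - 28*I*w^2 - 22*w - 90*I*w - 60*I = (w + 2)*(w + 5*I)*(w + 6*I)*(I*w + I)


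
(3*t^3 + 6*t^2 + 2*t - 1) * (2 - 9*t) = -27*t^4 - 48*t^3 - 6*t^2 + 13*t - 2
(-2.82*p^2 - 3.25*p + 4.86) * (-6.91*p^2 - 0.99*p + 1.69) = 19.4862*p^4 + 25.2493*p^3 - 35.1309*p^2 - 10.3039*p + 8.2134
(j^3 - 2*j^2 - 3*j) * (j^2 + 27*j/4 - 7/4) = j^5 + 19*j^4/4 - 73*j^3/4 - 67*j^2/4 + 21*j/4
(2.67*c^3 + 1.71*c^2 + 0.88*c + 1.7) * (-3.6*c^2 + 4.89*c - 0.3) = -9.612*c^5 + 6.9003*c^4 + 4.3929*c^3 - 2.3298*c^2 + 8.049*c - 0.51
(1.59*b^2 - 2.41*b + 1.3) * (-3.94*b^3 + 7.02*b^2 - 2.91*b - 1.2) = -6.2646*b^5 + 20.6572*b^4 - 26.6671*b^3 + 14.2311*b^2 - 0.891*b - 1.56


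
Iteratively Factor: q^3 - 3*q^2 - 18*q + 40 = (q + 4)*(q^2 - 7*q + 10) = (q - 2)*(q + 4)*(q - 5)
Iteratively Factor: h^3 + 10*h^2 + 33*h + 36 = (h + 3)*(h^2 + 7*h + 12) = (h + 3)*(h + 4)*(h + 3)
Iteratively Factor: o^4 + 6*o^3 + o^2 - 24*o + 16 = (o + 4)*(o^3 + 2*o^2 - 7*o + 4) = (o - 1)*(o + 4)*(o^2 + 3*o - 4) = (o - 1)^2*(o + 4)*(o + 4)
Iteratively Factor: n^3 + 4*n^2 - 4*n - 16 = (n + 4)*(n^2 - 4) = (n - 2)*(n + 4)*(n + 2)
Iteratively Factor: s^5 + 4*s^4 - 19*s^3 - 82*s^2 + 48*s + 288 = (s + 4)*(s^4 - 19*s^2 - 6*s + 72) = (s - 2)*(s + 4)*(s^3 + 2*s^2 - 15*s - 36) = (s - 2)*(s + 3)*(s + 4)*(s^2 - s - 12) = (s - 4)*(s - 2)*(s + 3)*(s + 4)*(s + 3)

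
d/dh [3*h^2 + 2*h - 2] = 6*h + 2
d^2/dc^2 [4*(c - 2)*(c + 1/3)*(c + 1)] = 24*c - 16/3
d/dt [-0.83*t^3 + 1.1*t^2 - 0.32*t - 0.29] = -2.49*t^2 + 2.2*t - 0.32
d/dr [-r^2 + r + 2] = 1 - 2*r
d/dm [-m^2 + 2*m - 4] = 2 - 2*m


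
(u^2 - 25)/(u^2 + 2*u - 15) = (u - 5)/(u - 3)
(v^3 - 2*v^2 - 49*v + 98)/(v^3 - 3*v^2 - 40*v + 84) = (v + 7)/(v + 6)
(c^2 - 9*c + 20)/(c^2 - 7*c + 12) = (c - 5)/(c - 3)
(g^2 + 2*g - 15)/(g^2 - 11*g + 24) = (g + 5)/(g - 8)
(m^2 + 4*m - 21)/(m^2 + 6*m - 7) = (m - 3)/(m - 1)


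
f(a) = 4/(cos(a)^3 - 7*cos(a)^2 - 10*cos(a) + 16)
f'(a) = 4*(3*sin(a)*cos(a)^2 - 14*sin(a)*cos(a) - 10*sin(a))/(cos(a)^3 - 7*cos(a)^2 - 10*cos(a) + 16)^2 = 4*(3*cos(a)^2 - 14*cos(a) - 10)*sin(a)/(cos(a)^3 - 7*cos(a)^2 - 10*cos(a) + 16)^2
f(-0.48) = 1.72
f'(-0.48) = 6.88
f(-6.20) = 55.12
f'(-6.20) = -1323.61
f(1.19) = 0.35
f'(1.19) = -0.42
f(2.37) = 0.21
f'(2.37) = 0.01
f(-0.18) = 11.83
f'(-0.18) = 130.64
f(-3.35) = 0.22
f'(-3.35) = 0.02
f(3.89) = 0.21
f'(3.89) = -0.01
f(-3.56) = 0.22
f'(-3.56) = 0.03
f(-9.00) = 0.22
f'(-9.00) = -0.03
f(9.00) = 0.22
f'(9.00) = 0.03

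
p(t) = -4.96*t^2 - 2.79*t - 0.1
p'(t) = -9.92*t - 2.79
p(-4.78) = -100.09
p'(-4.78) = 44.63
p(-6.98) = -222.28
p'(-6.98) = 66.45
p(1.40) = -13.73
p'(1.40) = -16.68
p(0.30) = -1.38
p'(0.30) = -5.77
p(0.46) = -2.43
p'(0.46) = -7.35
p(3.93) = -87.67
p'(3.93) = -41.78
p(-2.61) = -26.61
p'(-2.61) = 23.10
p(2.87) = -48.96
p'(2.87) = -31.26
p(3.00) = -53.11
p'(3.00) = -32.55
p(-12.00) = -680.86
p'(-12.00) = 116.25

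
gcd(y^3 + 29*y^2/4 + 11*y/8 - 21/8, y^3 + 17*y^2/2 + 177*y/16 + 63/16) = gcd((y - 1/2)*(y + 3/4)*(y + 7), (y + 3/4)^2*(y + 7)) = y^2 + 31*y/4 + 21/4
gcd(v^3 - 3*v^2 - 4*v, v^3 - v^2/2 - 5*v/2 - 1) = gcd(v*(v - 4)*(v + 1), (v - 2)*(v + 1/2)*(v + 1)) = v + 1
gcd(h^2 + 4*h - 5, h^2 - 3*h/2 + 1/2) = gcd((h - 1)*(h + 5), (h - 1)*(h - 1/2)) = h - 1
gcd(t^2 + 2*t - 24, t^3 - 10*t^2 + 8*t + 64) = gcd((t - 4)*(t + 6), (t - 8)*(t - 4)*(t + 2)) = t - 4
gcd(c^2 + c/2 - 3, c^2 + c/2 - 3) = c^2 + c/2 - 3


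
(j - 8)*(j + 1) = j^2 - 7*j - 8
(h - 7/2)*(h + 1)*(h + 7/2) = h^3 + h^2 - 49*h/4 - 49/4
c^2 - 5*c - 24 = (c - 8)*(c + 3)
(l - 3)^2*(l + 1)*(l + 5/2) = l^4 - 5*l^3/2 - 19*l^2/2 + 33*l/2 + 45/2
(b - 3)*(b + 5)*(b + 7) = b^3 + 9*b^2 - b - 105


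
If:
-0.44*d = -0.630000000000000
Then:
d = 1.43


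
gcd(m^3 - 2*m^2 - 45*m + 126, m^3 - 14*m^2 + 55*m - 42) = m - 6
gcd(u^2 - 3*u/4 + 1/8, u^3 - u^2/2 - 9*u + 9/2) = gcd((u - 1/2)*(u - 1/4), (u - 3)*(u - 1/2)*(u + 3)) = u - 1/2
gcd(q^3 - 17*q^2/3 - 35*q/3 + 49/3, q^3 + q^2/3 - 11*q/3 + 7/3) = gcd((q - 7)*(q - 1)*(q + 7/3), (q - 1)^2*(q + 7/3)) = q^2 + 4*q/3 - 7/3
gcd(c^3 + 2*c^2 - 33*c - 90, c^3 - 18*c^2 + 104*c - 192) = c - 6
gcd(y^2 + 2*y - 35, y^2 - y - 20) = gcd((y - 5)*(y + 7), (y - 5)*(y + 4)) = y - 5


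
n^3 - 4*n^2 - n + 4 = (n - 4)*(n - 1)*(n + 1)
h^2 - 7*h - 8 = (h - 8)*(h + 1)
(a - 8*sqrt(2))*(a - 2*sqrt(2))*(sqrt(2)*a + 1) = sqrt(2)*a^3 - 19*a^2 + 22*sqrt(2)*a + 32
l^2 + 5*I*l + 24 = (l - 3*I)*(l + 8*I)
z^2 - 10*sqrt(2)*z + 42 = (z - 7*sqrt(2))*(z - 3*sqrt(2))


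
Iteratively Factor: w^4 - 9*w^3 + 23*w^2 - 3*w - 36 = (w + 1)*(w^3 - 10*w^2 + 33*w - 36) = (w - 3)*(w + 1)*(w^2 - 7*w + 12) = (w - 3)^2*(w + 1)*(w - 4)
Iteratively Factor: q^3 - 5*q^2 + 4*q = (q - 1)*(q^2 - 4*q) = q*(q - 1)*(q - 4)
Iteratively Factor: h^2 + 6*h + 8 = (h + 4)*(h + 2)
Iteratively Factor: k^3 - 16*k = (k + 4)*(k^2 - 4*k) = k*(k + 4)*(k - 4)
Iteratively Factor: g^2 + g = (g)*(g + 1)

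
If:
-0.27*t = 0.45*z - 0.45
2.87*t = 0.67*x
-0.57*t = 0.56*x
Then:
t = 0.00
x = 0.00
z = 1.00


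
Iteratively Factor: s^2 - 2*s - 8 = (s - 4)*(s + 2)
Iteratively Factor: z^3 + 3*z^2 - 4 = (z + 2)*(z^2 + z - 2) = (z - 1)*(z + 2)*(z + 2)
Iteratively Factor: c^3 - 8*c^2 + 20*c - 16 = (c - 2)*(c^2 - 6*c + 8) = (c - 4)*(c - 2)*(c - 2)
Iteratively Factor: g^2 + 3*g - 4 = (g - 1)*(g + 4)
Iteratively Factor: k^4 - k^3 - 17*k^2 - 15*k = (k + 1)*(k^3 - 2*k^2 - 15*k) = (k - 5)*(k + 1)*(k^2 + 3*k) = k*(k - 5)*(k + 1)*(k + 3)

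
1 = 1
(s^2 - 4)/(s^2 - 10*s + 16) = (s + 2)/(s - 8)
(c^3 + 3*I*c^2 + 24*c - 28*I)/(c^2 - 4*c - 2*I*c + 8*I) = (c^2 + 5*I*c + 14)/(c - 4)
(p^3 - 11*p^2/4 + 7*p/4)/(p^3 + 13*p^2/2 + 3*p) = (4*p^2 - 11*p + 7)/(2*(2*p^2 + 13*p + 6))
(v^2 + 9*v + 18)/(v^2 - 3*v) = (v^2 + 9*v + 18)/(v*(v - 3))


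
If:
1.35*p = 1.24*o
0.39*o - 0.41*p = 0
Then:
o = 0.00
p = 0.00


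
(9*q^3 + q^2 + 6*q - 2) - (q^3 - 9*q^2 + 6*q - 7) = 8*q^3 + 10*q^2 + 5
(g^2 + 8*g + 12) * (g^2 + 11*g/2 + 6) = g^4 + 27*g^3/2 + 62*g^2 + 114*g + 72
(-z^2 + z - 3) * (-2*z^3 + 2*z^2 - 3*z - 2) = 2*z^5 - 4*z^4 + 11*z^3 - 7*z^2 + 7*z + 6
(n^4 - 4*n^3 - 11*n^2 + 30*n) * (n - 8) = n^5 - 12*n^4 + 21*n^3 + 118*n^2 - 240*n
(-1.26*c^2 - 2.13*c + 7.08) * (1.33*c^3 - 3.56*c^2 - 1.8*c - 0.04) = -1.6758*c^5 + 1.6527*c^4 + 19.2672*c^3 - 21.3204*c^2 - 12.6588*c - 0.2832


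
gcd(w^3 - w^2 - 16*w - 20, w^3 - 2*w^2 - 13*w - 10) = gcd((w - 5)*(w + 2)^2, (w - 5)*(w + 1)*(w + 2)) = w^2 - 3*w - 10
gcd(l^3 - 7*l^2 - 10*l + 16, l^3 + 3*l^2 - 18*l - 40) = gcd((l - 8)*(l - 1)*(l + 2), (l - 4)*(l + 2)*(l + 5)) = l + 2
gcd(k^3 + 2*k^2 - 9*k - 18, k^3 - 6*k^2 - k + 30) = k^2 - k - 6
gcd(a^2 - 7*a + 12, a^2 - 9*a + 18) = a - 3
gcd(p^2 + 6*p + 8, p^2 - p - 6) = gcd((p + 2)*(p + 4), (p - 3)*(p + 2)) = p + 2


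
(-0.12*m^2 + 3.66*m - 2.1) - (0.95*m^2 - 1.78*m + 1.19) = -1.07*m^2 + 5.44*m - 3.29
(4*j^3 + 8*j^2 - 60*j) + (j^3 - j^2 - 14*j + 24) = 5*j^3 + 7*j^2 - 74*j + 24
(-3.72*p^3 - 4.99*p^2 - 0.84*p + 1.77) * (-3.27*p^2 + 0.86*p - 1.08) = 12.1644*p^5 + 13.1181*p^4 + 2.473*p^3 - 1.1211*p^2 + 2.4294*p - 1.9116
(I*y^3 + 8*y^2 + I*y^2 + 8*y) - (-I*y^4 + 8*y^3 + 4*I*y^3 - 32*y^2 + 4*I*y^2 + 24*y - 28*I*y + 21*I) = I*y^4 - 8*y^3 - 3*I*y^3 + 40*y^2 - 3*I*y^2 - 16*y + 28*I*y - 21*I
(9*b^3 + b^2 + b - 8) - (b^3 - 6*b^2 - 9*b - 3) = 8*b^3 + 7*b^2 + 10*b - 5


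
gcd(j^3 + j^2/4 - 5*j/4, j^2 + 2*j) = j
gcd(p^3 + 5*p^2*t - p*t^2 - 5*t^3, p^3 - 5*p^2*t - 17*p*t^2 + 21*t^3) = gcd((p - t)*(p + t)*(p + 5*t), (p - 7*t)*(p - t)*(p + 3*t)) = p - t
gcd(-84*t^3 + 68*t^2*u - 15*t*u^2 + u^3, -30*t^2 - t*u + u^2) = 6*t - u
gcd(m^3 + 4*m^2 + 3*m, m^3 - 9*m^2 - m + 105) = m + 3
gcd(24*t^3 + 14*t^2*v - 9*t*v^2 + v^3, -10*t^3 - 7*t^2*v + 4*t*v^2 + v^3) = t + v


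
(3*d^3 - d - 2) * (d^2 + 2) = 3*d^5 + 5*d^3 - 2*d^2 - 2*d - 4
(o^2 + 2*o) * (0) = 0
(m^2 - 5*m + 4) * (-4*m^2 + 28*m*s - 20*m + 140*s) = -4*m^4 + 28*m^3*s + 84*m^2 - 588*m*s - 80*m + 560*s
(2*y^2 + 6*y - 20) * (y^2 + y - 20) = 2*y^4 + 8*y^3 - 54*y^2 - 140*y + 400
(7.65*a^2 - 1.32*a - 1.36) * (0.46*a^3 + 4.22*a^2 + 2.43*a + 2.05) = 3.519*a^5 + 31.6758*a^4 + 12.3935*a^3 + 6.7357*a^2 - 6.0108*a - 2.788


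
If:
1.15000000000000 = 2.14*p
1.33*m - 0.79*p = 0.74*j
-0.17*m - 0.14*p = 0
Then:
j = -1.37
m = -0.44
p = 0.54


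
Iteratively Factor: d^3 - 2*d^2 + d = (d - 1)*(d^2 - d) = (d - 1)^2*(d)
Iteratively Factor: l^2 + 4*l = (l + 4)*(l)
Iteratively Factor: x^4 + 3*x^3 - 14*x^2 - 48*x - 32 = (x + 2)*(x^3 + x^2 - 16*x - 16) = (x + 1)*(x + 2)*(x^2 - 16) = (x + 1)*(x + 2)*(x + 4)*(x - 4)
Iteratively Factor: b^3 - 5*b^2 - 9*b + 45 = (b - 5)*(b^2 - 9) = (b - 5)*(b - 3)*(b + 3)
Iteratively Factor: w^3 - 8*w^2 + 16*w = (w)*(w^2 - 8*w + 16) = w*(w - 4)*(w - 4)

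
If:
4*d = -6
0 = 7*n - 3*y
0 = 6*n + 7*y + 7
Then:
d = -3/2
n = -21/67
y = -49/67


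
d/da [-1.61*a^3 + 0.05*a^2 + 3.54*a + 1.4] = -4.83*a^2 + 0.1*a + 3.54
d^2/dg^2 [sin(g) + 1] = -sin(g)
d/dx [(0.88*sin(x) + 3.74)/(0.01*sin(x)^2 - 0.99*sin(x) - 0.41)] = (-0.0088*sin(x)^2 - 0.0748*sin(x) + 3.3418)*cos(x)/(0.0001*sin(x)^4 - 0.0198*sin(x)^3 + 0.9719*sin(x)^2 + 0.8118*sin(x) + 0.1681)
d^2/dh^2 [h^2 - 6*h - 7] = 2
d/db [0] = 0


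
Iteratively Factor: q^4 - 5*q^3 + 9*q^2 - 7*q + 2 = (q - 1)*(q^3 - 4*q^2 + 5*q - 2) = (q - 2)*(q - 1)*(q^2 - 2*q + 1) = (q - 2)*(q - 1)^2*(q - 1)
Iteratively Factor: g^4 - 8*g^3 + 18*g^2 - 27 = (g + 1)*(g^3 - 9*g^2 + 27*g - 27) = (g - 3)*(g + 1)*(g^2 - 6*g + 9) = (g - 3)^2*(g + 1)*(g - 3)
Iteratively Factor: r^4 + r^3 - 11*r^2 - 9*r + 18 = (r - 1)*(r^3 + 2*r^2 - 9*r - 18) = (r - 3)*(r - 1)*(r^2 + 5*r + 6) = (r - 3)*(r - 1)*(r + 2)*(r + 3)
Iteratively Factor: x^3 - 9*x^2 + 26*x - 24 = (x - 2)*(x^2 - 7*x + 12) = (x - 3)*(x - 2)*(x - 4)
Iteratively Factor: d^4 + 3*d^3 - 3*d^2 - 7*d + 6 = (d + 2)*(d^3 + d^2 - 5*d + 3) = (d - 1)*(d + 2)*(d^2 + 2*d - 3) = (d - 1)^2*(d + 2)*(d + 3)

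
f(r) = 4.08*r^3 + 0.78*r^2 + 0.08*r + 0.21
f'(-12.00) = 1743.92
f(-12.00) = -6938.67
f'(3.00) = 114.92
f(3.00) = 117.63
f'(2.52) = 81.74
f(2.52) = 70.66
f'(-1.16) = 14.74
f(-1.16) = -5.20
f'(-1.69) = 32.40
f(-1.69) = -17.39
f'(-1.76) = 35.25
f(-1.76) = -19.76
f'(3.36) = 143.51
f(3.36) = 164.05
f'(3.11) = 123.32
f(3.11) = 130.73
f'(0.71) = 7.36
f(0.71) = 2.12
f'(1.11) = 16.89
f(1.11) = 6.84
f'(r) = 12.24*r^2 + 1.56*r + 0.08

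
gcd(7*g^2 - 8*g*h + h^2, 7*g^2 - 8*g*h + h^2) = 7*g^2 - 8*g*h + h^2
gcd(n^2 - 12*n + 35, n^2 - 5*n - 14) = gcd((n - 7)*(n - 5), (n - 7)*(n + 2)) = n - 7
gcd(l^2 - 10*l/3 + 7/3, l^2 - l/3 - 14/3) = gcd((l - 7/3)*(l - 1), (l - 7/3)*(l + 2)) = l - 7/3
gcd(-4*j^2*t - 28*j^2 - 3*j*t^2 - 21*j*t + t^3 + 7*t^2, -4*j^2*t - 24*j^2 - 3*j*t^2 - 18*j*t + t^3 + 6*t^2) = -4*j^2 - 3*j*t + t^2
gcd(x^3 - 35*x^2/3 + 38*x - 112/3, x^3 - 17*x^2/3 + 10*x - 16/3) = x^2 - 14*x/3 + 16/3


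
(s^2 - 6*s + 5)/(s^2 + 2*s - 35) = (s - 1)/(s + 7)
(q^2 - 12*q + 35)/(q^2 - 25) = (q - 7)/(q + 5)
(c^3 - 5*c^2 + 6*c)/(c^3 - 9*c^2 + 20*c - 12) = c*(c - 3)/(c^2 - 7*c + 6)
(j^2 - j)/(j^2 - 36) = j*(j - 1)/(j^2 - 36)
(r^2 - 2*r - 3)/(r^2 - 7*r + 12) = (r + 1)/(r - 4)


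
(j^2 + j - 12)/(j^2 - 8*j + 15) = (j + 4)/(j - 5)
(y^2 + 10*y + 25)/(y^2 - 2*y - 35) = (y + 5)/(y - 7)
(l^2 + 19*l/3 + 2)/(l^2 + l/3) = (l + 6)/l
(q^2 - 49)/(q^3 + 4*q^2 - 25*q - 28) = (q - 7)/(q^2 - 3*q - 4)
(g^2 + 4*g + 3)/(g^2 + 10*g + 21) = (g + 1)/(g + 7)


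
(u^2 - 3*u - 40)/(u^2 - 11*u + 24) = (u + 5)/(u - 3)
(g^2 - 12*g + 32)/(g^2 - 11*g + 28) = (g - 8)/(g - 7)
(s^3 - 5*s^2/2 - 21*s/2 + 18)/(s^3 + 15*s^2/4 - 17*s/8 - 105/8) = 4*(2*s^2 - 11*s + 12)/(8*s^2 + 6*s - 35)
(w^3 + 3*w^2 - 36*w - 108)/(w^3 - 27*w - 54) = (w + 6)/(w + 3)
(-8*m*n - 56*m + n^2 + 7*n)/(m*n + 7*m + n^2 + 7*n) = (-8*m + n)/(m + n)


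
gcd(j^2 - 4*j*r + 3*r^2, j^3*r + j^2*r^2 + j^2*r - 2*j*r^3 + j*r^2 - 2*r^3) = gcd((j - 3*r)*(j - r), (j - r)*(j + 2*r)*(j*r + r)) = -j + r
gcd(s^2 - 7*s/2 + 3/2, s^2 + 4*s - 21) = s - 3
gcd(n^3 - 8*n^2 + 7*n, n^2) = n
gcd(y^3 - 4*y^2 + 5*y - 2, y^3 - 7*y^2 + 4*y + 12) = y - 2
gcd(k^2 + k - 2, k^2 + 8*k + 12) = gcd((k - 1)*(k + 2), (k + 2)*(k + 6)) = k + 2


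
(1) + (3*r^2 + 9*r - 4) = 3*r^2 + 9*r - 3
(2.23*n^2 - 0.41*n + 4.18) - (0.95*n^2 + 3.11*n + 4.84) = 1.28*n^2 - 3.52*n - 0.66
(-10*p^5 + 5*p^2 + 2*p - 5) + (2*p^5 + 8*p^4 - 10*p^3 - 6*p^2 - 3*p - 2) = -8*p^5 + 8*p^4 - 10*p^3 - p^2 - p - 7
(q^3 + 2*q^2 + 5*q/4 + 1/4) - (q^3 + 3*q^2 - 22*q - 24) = -q^2 + 93*q/4 + 97/4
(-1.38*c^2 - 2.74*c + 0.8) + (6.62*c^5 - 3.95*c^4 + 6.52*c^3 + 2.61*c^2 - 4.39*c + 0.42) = 6.62*c^5 - 3.95*c^4 + 6.52*c^3 + 1.23*c^2 - 7.13*c + 1.22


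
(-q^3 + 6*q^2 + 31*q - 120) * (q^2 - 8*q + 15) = -q^5 + 14*q^4 - 32*q^3 - 278*q^2 + 1425*q - 1800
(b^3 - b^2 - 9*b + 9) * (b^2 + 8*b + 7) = b^5 + 7*b^4 - 10*b^3 - 70*b^2 + 9*b + 63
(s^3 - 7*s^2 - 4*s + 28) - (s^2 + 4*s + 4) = s^3 - 8*s^2 - 8*s + 24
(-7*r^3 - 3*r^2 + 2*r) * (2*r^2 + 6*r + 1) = -14*r^5 - 48*r^4 - 21*r^3 + 9*r^2 + 2*r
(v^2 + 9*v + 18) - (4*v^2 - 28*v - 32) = -3*v^2 + 37*v + 50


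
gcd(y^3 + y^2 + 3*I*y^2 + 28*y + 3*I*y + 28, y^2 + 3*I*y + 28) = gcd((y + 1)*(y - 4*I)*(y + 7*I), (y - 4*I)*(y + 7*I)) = y^2 + 3*I*y + 28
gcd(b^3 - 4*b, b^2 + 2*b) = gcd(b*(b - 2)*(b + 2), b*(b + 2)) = b^2 + 2*b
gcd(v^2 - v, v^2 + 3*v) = v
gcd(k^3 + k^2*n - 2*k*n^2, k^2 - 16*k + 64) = 1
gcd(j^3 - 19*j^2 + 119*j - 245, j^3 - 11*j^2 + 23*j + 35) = j^2 - 12*j + 35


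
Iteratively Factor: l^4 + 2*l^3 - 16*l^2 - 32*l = (l - 4)*(l^3 + 6*l^2 + 8*l) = l*(l - 4)*(l^2 + 6*l + 8) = l*(l - 4)*(l + 4)*(l + 2)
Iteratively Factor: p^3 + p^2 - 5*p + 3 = (p + 3)*(p^2 - 2*p + 1) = (p - 1)*(p + 3)*(p - 1)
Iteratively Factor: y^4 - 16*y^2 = (y + 4)*(y^3 - 4*y^2) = y*(y + 4)*(y^2 - 4*y) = y^2*(y + 4)*(y - 4)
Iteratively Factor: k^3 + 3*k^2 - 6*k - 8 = (k - 2)*(k^2 + 5*k + 4) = (k - 2)*(k + 4)*(k + 1)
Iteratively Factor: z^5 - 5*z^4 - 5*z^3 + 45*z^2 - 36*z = (z - 1)*(z^4 - 4*z^3 - 9*z^2 + 36*z) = (z - 3)*(z - 1)*(z^3 - z^2 - 12*z) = (z - 3)*(z - 1)*(z + 3)*(z^2 - 4*z) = z*(z - 3)*(z - 1)*(z + 3)*(z - 4)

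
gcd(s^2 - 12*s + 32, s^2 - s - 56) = s - 8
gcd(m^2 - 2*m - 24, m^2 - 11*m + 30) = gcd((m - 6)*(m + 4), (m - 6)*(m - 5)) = m - 6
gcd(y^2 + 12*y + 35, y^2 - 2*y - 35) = y + 5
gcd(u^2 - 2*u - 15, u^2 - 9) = u + 3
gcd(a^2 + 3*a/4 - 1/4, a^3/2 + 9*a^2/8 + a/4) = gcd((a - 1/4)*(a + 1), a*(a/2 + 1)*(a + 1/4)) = 1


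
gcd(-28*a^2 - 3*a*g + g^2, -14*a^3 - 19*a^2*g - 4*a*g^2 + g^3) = 7*a - g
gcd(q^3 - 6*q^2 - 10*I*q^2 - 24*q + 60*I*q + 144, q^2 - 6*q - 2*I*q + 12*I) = q - 6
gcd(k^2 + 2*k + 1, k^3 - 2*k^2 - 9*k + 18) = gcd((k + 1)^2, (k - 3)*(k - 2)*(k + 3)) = 1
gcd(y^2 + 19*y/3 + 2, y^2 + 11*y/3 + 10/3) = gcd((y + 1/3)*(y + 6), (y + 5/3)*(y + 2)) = 1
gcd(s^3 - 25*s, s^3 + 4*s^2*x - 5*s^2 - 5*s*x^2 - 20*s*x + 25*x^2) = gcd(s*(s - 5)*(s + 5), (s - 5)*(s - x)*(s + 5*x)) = s - 5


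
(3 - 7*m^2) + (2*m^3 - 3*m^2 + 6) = 2*m^3 - 10*m^2 + 9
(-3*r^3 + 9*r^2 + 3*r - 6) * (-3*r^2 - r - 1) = 9*r^5 - 24*r^4 - 15*r^3 + 6*r^2 + 3*r + 6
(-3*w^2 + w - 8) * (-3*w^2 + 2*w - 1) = 9*w^4 - 9*w^3 + 29*w^2 - 17*w + 8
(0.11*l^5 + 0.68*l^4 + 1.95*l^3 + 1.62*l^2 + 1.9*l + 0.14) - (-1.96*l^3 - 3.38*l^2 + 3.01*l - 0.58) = 0.11*l^5 + 0.68*l^4 + 3.91*l^3 + 5.0*l^2 - 1.11*l + 0.72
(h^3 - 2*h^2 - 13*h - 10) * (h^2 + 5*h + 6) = h^5 + 3*h^4 - 17*h^3 - 87*h^2 - 128*h - 60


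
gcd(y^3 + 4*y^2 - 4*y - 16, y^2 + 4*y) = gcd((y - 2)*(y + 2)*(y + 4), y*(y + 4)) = y + 4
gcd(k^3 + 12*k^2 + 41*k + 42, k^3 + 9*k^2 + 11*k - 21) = k^2 + 10*k + 21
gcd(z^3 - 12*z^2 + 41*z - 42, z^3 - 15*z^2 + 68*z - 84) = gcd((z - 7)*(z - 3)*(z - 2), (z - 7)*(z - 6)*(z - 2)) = z^2 - 9*z + 14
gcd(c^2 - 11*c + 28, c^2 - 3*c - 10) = 1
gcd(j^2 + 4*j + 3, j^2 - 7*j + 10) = 1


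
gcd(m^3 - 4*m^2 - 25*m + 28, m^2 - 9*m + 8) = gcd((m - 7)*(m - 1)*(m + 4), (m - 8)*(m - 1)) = m - 1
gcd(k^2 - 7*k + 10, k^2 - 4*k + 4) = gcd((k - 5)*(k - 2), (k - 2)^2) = k - 2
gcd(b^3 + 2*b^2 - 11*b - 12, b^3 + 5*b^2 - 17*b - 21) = b^2 - 2*b - 3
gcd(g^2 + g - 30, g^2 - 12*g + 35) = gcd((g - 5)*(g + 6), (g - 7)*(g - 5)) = g - 5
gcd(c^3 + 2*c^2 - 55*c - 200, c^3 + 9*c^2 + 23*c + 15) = c + 5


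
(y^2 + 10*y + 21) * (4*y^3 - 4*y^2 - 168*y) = 4*y^5 + 36*y^4 - 124*y^3 - 1764*y^2 - 3528*y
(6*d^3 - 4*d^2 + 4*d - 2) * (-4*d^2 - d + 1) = -24*d^5 + 10*d^4 - 6*d^3 + 6*d - 2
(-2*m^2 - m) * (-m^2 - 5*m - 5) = 2*m^4 + 11*m^3 + 15*m^2 + 5*m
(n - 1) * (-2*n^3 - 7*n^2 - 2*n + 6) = -2*n^4 - 5*n^3 + 5*n^2 + 8*n - 6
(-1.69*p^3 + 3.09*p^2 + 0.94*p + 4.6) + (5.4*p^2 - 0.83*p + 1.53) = -1.69*p^3 + 8.49*p^2 + 0.11*p + 6.13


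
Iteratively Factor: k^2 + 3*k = (k)*(k + 3)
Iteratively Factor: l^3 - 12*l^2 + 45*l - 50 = (l - 5)*(l^2 - 7*l + 10) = (l - 5)^2*(l - 2)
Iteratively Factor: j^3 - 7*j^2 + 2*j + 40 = (j - 5)*(j^2 - 2*j - 8) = (j - 5)*(j - 4)*(j + 2)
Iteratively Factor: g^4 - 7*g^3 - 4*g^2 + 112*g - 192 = (g - 4)*(g^3 - 3*g^2 - 16*g + 48) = (g - 4)*(g - 3)*(g^2 - 16) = (g - 4)*(g - 3)*(g + 4)*(g - 4)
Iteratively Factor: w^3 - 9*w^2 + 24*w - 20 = (w - 5)*(w^2 - 4*w + 4) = (w - 5)*(w - 2)*(w - 2)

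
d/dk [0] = 0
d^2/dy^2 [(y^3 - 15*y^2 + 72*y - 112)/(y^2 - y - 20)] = 12*(13*y^3 - 196*y^2 + 976*y - 1632)/(y^6 - 3*y^5 - 57*y^4 + 119*y^3 + 1140*y^2 - 1200*y - 8000)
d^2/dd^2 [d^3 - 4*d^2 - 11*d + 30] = 6*d - 8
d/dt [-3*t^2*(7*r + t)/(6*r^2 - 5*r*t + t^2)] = 3*t*(-t*(5*r - 2*t)*(7*r + t) + (-14*r - 3*t)*(6*r^2 - 5*r*t + t^2))/(6*r^2 - 5*r*t + t^2)^2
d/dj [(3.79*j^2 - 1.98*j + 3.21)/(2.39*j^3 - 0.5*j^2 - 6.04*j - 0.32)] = (-9.0581*j^4 + 9.4644*j^3 - 46.8973*j^2 + 0.784400000000002*j + 20.022)/(5.7121*j^6 - 2.39*j^5 - 28.6212*j^4 + 4.5104*j^3 + 36.8016*j^2 + 3.8656*j + 0.1024)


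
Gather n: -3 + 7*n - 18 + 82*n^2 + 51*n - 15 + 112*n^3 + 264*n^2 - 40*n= 112*n^3 + 346*n^2 + 18*n - 36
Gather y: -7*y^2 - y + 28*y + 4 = -7*y^2 + 27*y + 4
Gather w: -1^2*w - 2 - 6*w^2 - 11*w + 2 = -6*w^2 - 12*w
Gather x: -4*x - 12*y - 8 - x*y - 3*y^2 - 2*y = x*(-y - 4) - 3*y^2 - 14*y - 8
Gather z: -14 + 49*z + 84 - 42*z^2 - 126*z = -42*z^2 - 77*z + 70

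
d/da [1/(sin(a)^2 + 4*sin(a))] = -2*(sin(a) + 2)*cos(a)/((sin(a) + 4)^2*sin(a)^2)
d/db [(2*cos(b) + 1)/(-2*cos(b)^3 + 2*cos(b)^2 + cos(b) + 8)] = -(62*sin(b) + 2*sin(3*b) + 4*sin(4*b))/(cos(b) - 2*cos(2*b) + cos(3*b) - 18)^2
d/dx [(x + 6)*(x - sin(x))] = x - (x + 6)*(cos(x) - 1) - sin(x)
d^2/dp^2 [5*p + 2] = 0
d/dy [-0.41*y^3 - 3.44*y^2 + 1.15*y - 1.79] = -1.23*y^2 - 6.88*y + 1.15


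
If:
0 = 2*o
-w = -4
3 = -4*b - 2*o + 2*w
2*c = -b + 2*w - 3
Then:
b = 5/4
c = 15/8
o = 0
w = 4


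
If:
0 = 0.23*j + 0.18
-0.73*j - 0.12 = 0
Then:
No Solution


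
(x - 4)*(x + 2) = x^2 - 2*x - 8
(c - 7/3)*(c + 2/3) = c^2 - 5*c/3 - 14/9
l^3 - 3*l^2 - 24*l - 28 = (l - 7)*(l + 2)^2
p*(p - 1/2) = p^2 - p/2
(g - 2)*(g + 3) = g^2 + g - 6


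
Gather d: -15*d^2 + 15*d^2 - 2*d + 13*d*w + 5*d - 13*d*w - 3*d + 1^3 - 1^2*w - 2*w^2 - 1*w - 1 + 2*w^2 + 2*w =0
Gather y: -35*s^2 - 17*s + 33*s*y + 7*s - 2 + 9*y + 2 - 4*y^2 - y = -35*s^2 - 10*s - 4*y^2 + y*(33*s + 8)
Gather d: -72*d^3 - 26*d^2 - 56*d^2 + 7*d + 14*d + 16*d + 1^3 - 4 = -72*d^3 - 82*d^2 + 37*d - 3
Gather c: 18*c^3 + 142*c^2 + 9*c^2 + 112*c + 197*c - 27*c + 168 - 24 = 18*c^3 + 151*c^2 + 282*c + 144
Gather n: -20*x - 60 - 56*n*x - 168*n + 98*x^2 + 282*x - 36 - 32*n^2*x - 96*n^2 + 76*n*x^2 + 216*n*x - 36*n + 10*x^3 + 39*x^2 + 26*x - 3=n^2*(-32*x - 96) + n*(76*x^2 + 160*x - 204) + 10*x^3 + 137*x^2 + 288*x - 99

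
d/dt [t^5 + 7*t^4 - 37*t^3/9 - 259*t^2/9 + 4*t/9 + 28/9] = 5*t^4 + 28*t^3 - 37*t^2/3 - 518*t/9 + 4/9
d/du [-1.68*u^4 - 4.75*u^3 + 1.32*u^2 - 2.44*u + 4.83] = -6.72*u^3 - 14.25*u^2 + 2.64*u - 2.44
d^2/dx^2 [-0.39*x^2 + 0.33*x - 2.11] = -0.780000000000000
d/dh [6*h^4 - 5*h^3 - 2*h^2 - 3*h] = 24*h^3 - 15*h^2 - 4*h - 3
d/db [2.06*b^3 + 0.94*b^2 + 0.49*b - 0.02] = 6.18*b^2 + 1.88*b + 0.49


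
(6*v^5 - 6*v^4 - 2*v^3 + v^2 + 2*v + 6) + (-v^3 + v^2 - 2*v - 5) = 6*v^5 - 6*v^4 - 3*v^3 + 2*v^2 + 1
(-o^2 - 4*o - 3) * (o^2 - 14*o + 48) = -o^4 + 10*o^3 + 5*o^2 - 150*o - 144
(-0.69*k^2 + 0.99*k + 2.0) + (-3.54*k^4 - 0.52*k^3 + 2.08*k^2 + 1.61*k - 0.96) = -3.54*k^4 - 0.52*k^3 + 1.39*k^2 + 2.6*k + 1.04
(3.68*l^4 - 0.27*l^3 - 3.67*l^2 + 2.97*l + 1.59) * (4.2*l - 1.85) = 15.456*l^5 - 7.942*l^4 - 14.9145*l^3 + 19.2635*l^2 + 1.1835*l - 2.9415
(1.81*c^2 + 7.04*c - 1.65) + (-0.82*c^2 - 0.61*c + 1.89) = 0.99*c^2 + 6.43*c + 0.24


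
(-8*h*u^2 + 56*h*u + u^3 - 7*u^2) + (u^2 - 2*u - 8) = -8*h*u^2 + 56*h*u + u^3 - 6*u^2 - 2*u - 8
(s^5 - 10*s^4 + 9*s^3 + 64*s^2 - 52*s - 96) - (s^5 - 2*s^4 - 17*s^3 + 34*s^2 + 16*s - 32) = -8*s^4 + 26*s^3 + 30*s^2 - 68*s - 64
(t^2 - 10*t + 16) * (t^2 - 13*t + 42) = t^4 - 23*t^3 + 188*t^2 - 628*t + 672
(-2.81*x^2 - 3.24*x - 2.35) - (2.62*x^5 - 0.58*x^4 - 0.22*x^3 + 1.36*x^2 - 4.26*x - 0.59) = -2.62*x^5 + 0.58*x^4 + 0.22*x^3 - 4.17*x^2 + 1.02*x - 1.76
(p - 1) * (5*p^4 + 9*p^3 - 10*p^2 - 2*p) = 5*p^5 + 4*p^4 - 19*p^3 + 8*p^2 + 2*p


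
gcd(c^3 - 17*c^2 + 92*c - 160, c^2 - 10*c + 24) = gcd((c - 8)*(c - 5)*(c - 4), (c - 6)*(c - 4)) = c - 4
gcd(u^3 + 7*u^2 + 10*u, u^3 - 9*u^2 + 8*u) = u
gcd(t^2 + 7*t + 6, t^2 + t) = t + 1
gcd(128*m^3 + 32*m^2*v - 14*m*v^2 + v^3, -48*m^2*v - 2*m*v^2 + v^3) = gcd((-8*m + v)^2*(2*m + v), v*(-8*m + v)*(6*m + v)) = -8*m + v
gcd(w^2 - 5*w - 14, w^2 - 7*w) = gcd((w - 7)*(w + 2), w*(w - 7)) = w - 7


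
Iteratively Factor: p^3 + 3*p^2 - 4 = (p - 1)*(p^2 + 4*p + 4) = (p - 1)*(p + 2)*(p + 2)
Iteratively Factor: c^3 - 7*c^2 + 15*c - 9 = (c - 1)*(c^2 - 6*c + 9) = (c - 3)*(c - 1)*(c - 3)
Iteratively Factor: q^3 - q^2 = (q)*(q^2 - q) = q*(q - 1)*(q)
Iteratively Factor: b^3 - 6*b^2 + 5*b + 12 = (b - 4)*(b^2 - 2*b - 3) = (b - 4)*(b + 1)*(b - 3)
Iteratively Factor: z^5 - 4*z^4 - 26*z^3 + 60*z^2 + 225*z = (z + 3)*(z^4 - 7*z^3 - 5*z^2 + 75*z) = (z - 5)*(z + 3)*(z^3 - 2*z^2 - 15*z) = z*(z - 5)*(z + 3)*(z^2 - 2*z - 15) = z*(z - 5)*(z + 3)^2*(z - 5)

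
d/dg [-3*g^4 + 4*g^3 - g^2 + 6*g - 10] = -12*g^3 + 12*g^2 - 2*g + 6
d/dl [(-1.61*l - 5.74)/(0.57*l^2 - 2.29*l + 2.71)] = (0.9177*l^2 + 6.5436*l - 17.5077)/(0.3249*l^4 - 2.6106*l^3 + 8.3335*l^2 - 12.4118*l + 7.3441)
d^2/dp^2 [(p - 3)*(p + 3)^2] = 6*p + 6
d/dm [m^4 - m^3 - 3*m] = 4*m^3 - 3*m^2 - 3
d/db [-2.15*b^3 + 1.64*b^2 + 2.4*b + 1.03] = -6.45*b^2 + 3.28*b + 2.4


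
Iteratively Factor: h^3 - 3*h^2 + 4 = (h - 2)*(h^2 - h - 2) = (h - 2)^2*(h + 1)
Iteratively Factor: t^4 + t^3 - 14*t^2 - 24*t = (t + 2)*(t^3 - t^2 - 12*t) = (t + 2)*(t + 3)*(t^2 - 4*t) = t*(t + 2)*(t + 3)*(t - 4)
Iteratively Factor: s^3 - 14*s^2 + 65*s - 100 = (s - 5)*(s^2 - 9*s + 20) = (s - 5)*(s - 4)*(s - 5)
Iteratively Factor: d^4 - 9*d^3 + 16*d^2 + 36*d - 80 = (d - 4)*(d^3 - 5*d^2 - 4*d + 20) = (d - 4)*(d - 2)*(d^2 - 3*d - 10) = (d - 5)*(d - 4)*(d - 2)*(d + 2)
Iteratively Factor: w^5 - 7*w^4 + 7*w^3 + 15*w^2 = (w)*(w^4 - 7*w^3 + 7*w^2 + 15*w) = w*(w - 5)*(w^3 - 2*w^2 - 3*w) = w*(w - 5)*(w + 1)*(w^2 - 3*w) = w^2*(w - 5)*(w + 1)*(w - 3)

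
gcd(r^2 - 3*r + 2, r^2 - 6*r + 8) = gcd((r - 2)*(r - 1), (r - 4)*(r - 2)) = r - 2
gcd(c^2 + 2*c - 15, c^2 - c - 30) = c + 5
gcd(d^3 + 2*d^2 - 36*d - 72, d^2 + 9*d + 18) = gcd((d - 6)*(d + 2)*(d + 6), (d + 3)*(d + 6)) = d + 6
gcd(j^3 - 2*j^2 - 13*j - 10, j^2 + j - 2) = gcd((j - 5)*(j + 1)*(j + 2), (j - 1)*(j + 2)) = j + 2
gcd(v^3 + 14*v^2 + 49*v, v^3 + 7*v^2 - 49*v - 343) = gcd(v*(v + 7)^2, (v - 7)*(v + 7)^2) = v^2 + 14*v + 49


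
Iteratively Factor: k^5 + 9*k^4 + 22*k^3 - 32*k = (k)*(k^4 + 9*k^3 + 22*k^2 - 32) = k*(k + 2)*(k^3 + 7*k^2 + 8*k - 16) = k*(k + 2)*(k + 4)*(k^2 + 3*k - 4) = k*(k + 2)*(k + 4)^2*(k - 1)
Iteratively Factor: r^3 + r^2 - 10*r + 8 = (r + 4)*(r^2 - 3*r + 2) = (r - 1)*(r + 4)*(r - 2)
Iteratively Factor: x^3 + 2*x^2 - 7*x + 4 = (x - 1)*(x^2 + 3*x - 4) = (x - 1)^2*(x + 4)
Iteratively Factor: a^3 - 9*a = (a + 3)*(a^2 - 3*a) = a*(a + 3)*(a - 3)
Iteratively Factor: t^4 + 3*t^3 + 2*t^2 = (t + 2)*(t^3 + t^2) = (t + 1)*(t + 2)*(t^2) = t*(t + 1)*(t + 2)*(t)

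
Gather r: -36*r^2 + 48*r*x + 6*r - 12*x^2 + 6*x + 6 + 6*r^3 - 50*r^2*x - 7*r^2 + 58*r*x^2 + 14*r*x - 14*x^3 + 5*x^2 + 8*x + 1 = 6*r^3 + r^2*(-50*x - 43) + r*(58*x^2 + 62*x + 6) - 14*x^3 - 7*x^2 + 14*x + 7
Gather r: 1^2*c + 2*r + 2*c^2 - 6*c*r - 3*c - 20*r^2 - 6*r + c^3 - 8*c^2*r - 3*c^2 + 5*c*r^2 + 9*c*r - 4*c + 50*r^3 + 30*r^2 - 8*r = c^3 - c^2 - 6*c + 50*r^3 + r^2*(5*c + 10) + r*(-8*c^2 + 3*c - 12)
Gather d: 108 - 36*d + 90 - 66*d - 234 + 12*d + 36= -90*d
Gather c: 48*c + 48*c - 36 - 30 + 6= 96*c - 60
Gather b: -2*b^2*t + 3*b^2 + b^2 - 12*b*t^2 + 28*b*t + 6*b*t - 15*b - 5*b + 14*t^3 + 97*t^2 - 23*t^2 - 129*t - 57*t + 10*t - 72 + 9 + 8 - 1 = b^2*(4 - 2*t) + b*(-12*t^2 + 34*t - 20) + 14*t^3 + 74*t^2 - 176*t - 56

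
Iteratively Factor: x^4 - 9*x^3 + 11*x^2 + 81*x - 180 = (x - 4)*(x^3 - 5*x^2 - 9*x + 45) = (x - 4)*(x + 3)*(x^2 - 8*x + 15) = (x - 4)*(x - 3)*(x + 3)*(x - 5)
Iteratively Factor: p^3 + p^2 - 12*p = (p - 3)*(p^2 + 4*p) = p*(p - 3)*(p + 4)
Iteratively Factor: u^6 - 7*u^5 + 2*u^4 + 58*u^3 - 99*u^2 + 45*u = (u - 1)*(u^5 - 6*u^4 - 4*u^3 + 54*u^2 - 45*u) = u*(u - 1)*(u^4 - 6*u^3 - 4*u^2 + 54*u - 45) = u*(u - 1)^2*(u^3 - 5*u^2 - 9*u + 45) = u*(u - 3)*(u - 1)^2*(u^2 - 2*u - 15) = u*(u - 3)*(u - 1)^2*(u + 3)*(u - 5)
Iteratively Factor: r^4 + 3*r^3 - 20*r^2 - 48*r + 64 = (r - 1)*(r^3 + 4*r^2 - 16*r - 64) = (r - 1)*(r + 4)*(r^2 - 16) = (r - 1)*(r + 4)^2*(r - 4)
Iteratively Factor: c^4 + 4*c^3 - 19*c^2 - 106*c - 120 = (c + 4)*(c^3 - 19*c - 30) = (c + 3)*(c + 4)*(c^2 - 3*c - 10) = (c + 2)*(c + 3)*(c + 4)*(c - 5)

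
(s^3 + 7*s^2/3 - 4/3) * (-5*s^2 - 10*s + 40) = -5*s^5 - 65*s^4/3 + 50*s^3/3 + 100*s^2 + 40*s/3 - 160/3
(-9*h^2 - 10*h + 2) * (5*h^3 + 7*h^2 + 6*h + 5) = -45*h^5 - 113*h^4 - 114*h^3 - 91*h^2 - 38*h + 10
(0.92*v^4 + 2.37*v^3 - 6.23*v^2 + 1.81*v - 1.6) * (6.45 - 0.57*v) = -0.5244*v^5 + 4.5831*v^4 + 18.8376*v^3 - 41.2152*v^2 + 12.5865*v - 10.32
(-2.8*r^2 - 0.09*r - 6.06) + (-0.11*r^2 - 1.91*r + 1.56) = -2.91*r^2 - 2.0*r - 4.5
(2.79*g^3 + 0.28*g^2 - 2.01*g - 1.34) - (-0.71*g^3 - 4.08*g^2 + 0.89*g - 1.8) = 3.5*g^3 + 4.36*g^2 - 2.9*g + 0.46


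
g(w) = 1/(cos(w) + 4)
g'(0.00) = 0.00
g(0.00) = 0.20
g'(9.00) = 0.04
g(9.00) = 0.32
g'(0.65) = 0.03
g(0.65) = 0.21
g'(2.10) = 0.07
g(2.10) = 0.29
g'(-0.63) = -0.03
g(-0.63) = 0.21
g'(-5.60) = 0.03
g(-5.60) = 0.21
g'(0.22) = 0.01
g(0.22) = 0.20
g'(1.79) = 0.07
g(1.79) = 0.26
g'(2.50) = 0.06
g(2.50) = 0.31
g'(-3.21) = 0.01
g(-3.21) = 0.33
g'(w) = sin(w)/(cos(w) + 4)^2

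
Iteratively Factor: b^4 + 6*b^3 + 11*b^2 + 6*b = (b + 3)*(b^3 + 3*b^2 + 2*b) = (b + 1)*(b + 3)*(b^2 + 2*b) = (b + 1)*(b + 2)*(b + 3)*(b)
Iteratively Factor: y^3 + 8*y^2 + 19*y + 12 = (y + 4)*(y^2 + 4*y + 3) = (y + 3)*(y + 4)*(y + 1)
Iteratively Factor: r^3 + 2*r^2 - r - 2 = (r - 1)*(r^2 + 3*r + 2) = (r - 1)*(r + 2)*(r + 1)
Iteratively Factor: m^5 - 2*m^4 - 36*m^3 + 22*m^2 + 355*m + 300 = (m + 3)*(m^4 - 5*m^3 - 21*m^2 + 85*m + 100) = (m + 3)*(m + 4)*(m^3 - 9*m^2 + 15*m + 25) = (m + 1)*(m + 3)*(m + 4)*(m^2 - 10*m + 25) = (m - 5)*(m + 1)*(m + 3)*(m + 4)*(m - 5)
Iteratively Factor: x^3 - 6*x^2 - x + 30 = (x - 3)*(x^2 - 3*x - 10) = (x - 5)*(x - 3)*(x + 2)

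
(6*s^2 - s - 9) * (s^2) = 6*s^4 - s^3 - 9*s^2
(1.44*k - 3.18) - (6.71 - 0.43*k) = 1.87*k - 9.89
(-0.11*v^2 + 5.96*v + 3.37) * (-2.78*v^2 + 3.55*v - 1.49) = 0.3058*v^4 - 16.9593*v^3 + 11.9533*v^2 + 3.0831*v - 5.0213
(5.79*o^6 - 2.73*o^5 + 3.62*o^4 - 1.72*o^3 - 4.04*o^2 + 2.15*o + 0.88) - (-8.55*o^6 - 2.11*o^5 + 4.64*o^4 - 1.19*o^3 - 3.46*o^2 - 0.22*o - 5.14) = 14.34*o^6 - 0.62*o^5 - 1.02*o^4 - 0.53*o^3 - 0.58*o^2 + 2.37*o + 6.02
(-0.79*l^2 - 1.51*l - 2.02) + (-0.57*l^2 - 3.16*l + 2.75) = -1.36*l^2 - 4.67*l + 0.73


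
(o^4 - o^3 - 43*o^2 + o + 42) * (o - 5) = o^5 - 6*o^4 - 38*o^3 + 216*o^2 + 37*o - 210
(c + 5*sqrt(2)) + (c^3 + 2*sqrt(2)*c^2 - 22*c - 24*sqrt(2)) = c^3 + 2*sqrt(2)*c^2 - 21*c - 19*sqrt(2)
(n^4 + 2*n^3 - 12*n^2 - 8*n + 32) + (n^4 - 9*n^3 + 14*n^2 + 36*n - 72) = 2*n^4 - 7*n^3 + 2*n^2 + 28*n - 40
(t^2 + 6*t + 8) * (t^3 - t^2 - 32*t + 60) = t^5 + 5*t^4 - 30*t^3 - 140*t^2 + 104*t + 480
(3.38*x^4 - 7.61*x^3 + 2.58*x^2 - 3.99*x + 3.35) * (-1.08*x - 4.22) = -3.6504*x^5 - 6.0448*x^4 + 29.3278*x^3 - 6.5784*x^2 + 13.2198*x - 14.137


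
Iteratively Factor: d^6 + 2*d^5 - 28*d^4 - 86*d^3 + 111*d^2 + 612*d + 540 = (d - 5)*(d^5 + 7*d^4 + 7*d^3 - 51*d^2 - 144*d - 108) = (d - 5)*(d + 2)*(d^4 + 5*d^3 - 3*d^2 - 45*d - 54) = (d - 5)*(d - 3)*(d + 2)*(d^3 + 8*d^2 + 21*d + 18) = (d - 5)*(d - 3)*(d + 2)*(d + 3)*(d^2 + 5*d + 6) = (d - 5)*(d - 3)*(d + 2)^2*(d + 3)*(d + 3)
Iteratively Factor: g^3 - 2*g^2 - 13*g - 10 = (g + 2)*(g^2 - 4*g - 5) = (g + 1)*(g + 2)*(g - 5)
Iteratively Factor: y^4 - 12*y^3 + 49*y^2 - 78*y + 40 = (y - 1)*(y^3 - 11*y^2 + 38*y - 40) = (y - 2)*(y - 1)*(y^2 - 9*y + 20) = (y - 4)*(y - 2)*(y - 1)*(y - 5)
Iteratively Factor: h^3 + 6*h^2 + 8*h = (h + 4)*(h^2 + 2*h) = h*(h + 4)*(h + 2)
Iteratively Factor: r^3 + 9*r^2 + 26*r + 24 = (r + 2)*(r^2 + 7*r + 12) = (r + 2)*(r + 3)*(r + 4)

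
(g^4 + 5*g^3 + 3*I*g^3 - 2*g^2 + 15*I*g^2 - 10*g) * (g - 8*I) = g^5 + 5*g^4 - 5*I*g^4 + 22*g^3 - 25*I*g^3 + 110*g^2 + 16*I*g^2 + 80*I*g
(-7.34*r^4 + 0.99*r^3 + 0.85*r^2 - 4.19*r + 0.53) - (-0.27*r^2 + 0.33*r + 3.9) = -7.34*r^4 + 0.99*r^3 + 1.12*r^2 - 4.52*r - 3.37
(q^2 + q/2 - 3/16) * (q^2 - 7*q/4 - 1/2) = q^4 - 5*q^3/4 - 25*q^2/16 + 5*q/64 + 3/32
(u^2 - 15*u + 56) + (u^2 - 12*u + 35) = 2*u^2 - 27*u + 91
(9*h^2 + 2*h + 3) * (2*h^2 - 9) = 18*h^4 + 4*h^3 - 75*h^2 - 18*h - 27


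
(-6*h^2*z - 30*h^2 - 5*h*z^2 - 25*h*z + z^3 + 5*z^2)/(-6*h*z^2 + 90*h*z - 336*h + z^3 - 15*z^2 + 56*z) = (h*z + 5*h + z^2 + 5*z)/(z^2 - 15*z + 56)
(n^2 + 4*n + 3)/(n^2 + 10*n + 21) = (n + 1)/(n + 7)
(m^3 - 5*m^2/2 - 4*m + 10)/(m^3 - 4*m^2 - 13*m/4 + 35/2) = 2*(m - 2)/(2*m - 7)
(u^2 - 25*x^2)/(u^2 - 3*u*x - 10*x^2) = (u + 5*x)/(u + 2*x)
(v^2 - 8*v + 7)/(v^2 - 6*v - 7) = (v - 1)/(v + 1)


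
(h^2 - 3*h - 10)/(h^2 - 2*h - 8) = (h - 5)/(h - 4)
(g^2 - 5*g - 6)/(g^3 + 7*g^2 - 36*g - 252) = (g + 1)/(g^2 + 13*g + 42)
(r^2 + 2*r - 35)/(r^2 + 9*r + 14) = (r - 5)/(r + 2)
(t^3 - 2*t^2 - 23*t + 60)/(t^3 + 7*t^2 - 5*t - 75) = (t - 4)/(t + 5)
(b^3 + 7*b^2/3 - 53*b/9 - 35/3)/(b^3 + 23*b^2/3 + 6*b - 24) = (9*b^2 - 6*b - 35)/(3*(3*b^2 + 14*b - 24))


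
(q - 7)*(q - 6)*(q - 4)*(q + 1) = q^4 - 16*q^3 + 77*q^2 - 74*q - 168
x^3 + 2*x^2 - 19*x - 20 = (x - 4)*(x + 1)*(x + 5)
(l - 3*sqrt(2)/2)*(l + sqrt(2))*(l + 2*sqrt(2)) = l^3 + 3*sqrt(2)*l^2/2 - 5*l - 6*sqrt(2)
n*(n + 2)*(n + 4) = n^3 + 6*n^2 + 8*n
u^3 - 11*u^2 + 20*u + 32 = (u - 8)*(u - 4)*(u + 1)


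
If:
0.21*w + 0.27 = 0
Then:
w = -1.29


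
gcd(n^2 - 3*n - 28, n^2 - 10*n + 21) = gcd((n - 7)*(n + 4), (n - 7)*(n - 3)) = n - 7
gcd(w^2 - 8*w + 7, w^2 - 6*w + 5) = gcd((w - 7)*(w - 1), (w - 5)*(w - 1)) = w - 1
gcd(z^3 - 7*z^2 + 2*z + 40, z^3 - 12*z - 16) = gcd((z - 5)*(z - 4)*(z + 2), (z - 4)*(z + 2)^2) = z^2 - 2*z - 8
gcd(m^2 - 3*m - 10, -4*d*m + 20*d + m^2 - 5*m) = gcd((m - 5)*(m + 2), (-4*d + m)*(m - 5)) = m - 5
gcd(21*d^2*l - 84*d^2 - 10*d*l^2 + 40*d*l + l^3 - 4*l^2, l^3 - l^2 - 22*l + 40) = l - 4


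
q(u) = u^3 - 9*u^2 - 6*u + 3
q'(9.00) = 75.00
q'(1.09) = -22.06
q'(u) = 3*u^2 - 18*u - 6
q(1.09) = -12.94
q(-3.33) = -113.75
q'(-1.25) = 21.19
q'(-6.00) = 210.00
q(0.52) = -2.41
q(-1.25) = -5.52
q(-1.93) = -26.13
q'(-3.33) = 87.21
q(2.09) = -39.72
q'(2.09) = -30.52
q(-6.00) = -501.00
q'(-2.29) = 50.95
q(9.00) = -51.00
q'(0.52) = -14.55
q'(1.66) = -27.61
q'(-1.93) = 39.91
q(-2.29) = -42.47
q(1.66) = -27.19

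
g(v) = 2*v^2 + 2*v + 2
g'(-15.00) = -58.00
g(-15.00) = 422.00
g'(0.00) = 2.00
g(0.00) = 2.00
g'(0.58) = 4.32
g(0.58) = 3.83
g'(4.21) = 18.84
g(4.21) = 45.87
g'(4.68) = 20.72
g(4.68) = 55.16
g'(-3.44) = -11.76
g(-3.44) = 18.79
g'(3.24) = 14.96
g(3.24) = 29.48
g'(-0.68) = -0.72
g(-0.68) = 1.56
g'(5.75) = 25.00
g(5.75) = 79.62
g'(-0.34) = 0.64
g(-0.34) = 1.55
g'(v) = 4*v + 2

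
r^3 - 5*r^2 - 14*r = r*(r - 7)*(r + 2)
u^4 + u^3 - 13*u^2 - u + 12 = (u - 3)*(u - 1)*(u + 1)*(u + 4)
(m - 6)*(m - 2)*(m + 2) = m^3 - 6*m^2 - 4*m + 24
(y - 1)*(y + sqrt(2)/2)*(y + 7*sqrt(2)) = y^3 - y^2 + 15*sqrt(2)*y^2/2 - 15*sqrt(2)*y/2 + 7*y - 7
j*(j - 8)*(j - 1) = j^3 - 9*j^2 + 8*j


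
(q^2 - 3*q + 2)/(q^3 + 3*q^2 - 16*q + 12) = 1/(q + 6)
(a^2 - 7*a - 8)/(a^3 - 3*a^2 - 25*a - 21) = (a - 8)/(a^2 - 4*a - 21)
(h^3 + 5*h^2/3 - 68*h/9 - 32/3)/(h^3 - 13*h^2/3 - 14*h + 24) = (9*h^2 - 12*h - 32)/(3*(3*h^2 - 22*h + 24))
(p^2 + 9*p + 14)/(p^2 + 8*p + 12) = (p + 7)/(p + 6)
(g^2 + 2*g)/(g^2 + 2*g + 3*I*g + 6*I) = g/(g + 3*I)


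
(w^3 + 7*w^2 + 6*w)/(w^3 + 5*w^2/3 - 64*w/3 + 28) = 3*w*(w + 1)/(3*w^2 - 13*w + 14)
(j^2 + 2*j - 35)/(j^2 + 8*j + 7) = (j - 5)/(j + 1)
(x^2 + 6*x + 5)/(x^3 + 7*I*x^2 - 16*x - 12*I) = (x^2 + 6*x + 5)/(x^3 + 7*I*x^2 - 16*x - 12*I)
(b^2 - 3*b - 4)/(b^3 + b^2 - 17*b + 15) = (b^2 - 3*b - 4)/(b^3 + b^2 - 17*b + 15)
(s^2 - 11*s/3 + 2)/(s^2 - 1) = (s^2 - 11*s/3 + 2)/(s^2 - 1)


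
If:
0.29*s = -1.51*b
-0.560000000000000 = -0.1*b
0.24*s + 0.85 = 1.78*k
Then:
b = 5.60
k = -3.45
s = -29.16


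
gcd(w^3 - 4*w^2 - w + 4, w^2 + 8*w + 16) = 1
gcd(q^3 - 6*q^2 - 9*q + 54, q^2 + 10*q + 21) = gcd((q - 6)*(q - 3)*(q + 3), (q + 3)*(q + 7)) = q + 3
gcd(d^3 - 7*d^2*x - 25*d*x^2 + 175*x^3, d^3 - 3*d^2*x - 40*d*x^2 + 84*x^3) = -d + 7*x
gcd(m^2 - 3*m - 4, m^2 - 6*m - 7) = m + 1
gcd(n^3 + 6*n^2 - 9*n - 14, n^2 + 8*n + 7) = n^2 + 8*n + 7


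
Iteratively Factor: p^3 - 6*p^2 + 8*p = (p)*(p^2 - 6*p + 8) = p*(p - 2)*(p - 4)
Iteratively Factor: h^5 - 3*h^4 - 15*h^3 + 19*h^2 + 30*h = (h)*(h^4 - 3*h^3 - 15*h^2 + 19*h + 30) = h*(h - 5)*(h^3 + 2*h^2 - 5*h - 6) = h*(h - 5)*(h + 1)*(h^2 + h - 6) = h*(h - 5)*(h + 1)*(h + 3)*(h - 2)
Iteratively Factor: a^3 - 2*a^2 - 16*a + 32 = (a - 4)*(a^2 + 2*a - 8) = (a - 4)*(a - 2)*(a + 4)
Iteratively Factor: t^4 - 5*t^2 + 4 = (t - 2)*(t^3 + 2*t^2 - t - 2) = (t - 2)*(t - 1)*(t^2 + 3*t + 2) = (t - 2)*(t - 1)*(t + 1)*(t + 2)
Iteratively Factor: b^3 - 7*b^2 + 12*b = (b - 4)*(b^2 - 3*b) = b*(b - 4)*(b - 3)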